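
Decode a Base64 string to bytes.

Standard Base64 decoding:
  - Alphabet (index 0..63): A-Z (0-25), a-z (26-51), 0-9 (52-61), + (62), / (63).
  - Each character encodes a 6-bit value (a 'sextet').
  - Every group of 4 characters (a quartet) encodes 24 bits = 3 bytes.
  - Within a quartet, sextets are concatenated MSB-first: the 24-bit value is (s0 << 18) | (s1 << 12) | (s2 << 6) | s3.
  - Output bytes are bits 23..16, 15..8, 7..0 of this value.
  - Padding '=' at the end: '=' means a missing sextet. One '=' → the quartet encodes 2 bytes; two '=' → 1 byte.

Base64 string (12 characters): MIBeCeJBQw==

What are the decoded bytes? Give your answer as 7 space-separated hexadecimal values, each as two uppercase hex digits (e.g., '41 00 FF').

After char 0 ('M'=12): chars_in_quartet=1 acc=0xC bytes_emitted=0
After char 1 ('I'=8): chars_in_quartet=2 acc=0x308 bytes_emitted=0
After char 2 ('B'=1): chars_in_quartet=3 acc=0xC201 bytes_emitted=0
After char 3 ('e'=30): chars_in_quartet=4 acc=0x30805E -> emit 30 80 5E, reset; bytes_emitted=3
After char 4 ('C'=2): chars_in_quartet=1 acc=0x2 bytes_emitted=3
After char 5 ('e'=30): chars_in_quartet=2 acc=0x9E bytes_emitted=3
After char 6 ('J'=9): chars_in_quartet=3 acc=0x2789 bytes_emitted=3
After char 7 ('B'=1): chars_in_quartet=4 acc=0x9E241 -> emit 09 E2 41, reset; bytes_emitted=6
After char 8 ('Q'=16): chars_in_quartet=1 acc=0x10 bytes_emitted=6
After char 9 ('w'=48): chars_in_quartet=2 acc=0x430 bytes_emitted=6
Padding '==': partial quartet acc=0x430 -> emit 43; bytes_emitted=7

Answer: 30 80 5E 09 E2 41 43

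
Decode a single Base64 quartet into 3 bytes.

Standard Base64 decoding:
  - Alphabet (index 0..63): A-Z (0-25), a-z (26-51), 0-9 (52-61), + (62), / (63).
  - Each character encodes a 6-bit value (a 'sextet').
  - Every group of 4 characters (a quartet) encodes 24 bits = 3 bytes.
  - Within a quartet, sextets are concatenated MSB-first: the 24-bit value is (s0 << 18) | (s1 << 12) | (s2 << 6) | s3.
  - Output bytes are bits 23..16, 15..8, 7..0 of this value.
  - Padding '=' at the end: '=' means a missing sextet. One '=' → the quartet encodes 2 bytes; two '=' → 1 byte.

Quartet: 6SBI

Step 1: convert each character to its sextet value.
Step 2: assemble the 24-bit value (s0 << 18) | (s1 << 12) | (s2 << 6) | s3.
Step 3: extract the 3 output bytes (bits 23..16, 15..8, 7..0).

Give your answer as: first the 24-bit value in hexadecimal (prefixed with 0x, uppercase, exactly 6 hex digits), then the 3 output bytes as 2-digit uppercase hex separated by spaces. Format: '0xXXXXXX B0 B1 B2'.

Answer: 0xE92048 E9 20 48

Derivation:
Sextets: 6=58, S=18, B=1, I=8
24-bit: (58<<18) | (18<<12) | (1<<6) | 8
      = 0xE80000 | 0x012000 | 0x000040 | 0x000008
      = 0xE92048
Bytes: (v>>16)&0xFF=E9, (v>>8)&0xFF=20, v&0xFF=48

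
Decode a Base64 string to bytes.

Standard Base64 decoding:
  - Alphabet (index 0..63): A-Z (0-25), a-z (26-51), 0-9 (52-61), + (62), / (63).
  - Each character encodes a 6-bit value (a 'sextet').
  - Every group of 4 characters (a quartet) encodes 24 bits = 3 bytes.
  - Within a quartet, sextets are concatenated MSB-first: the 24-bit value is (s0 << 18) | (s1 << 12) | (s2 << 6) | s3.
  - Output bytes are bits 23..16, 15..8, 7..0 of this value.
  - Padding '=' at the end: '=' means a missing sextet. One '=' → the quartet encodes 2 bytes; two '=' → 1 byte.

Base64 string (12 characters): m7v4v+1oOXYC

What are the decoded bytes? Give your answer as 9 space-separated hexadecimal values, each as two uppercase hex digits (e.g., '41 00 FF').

Answer: 9B BB F8 BF ED 68 39 76 02

Derivation:
After char 0 ('m'=38): chars_in_quartet=1 acc=0x26 bytes_emitted=0
After char 1 ('7'=59): chars_in_quartet=2 acc=0x9BB bytes_emitted=0
After char 2 ('v'=47): chars_in_quartet=3 acc=0x26EEF bytes_emitted=0
After char 3 ('4'=56): chars_in_quartet=4 acc=0x9BBBF8 -> emit 9B BB F8, reset; bytes_emitted=3
After char 4 ('v'=47): chars_in_quartet=1 acc=0x2F bytes_emitted=3
After char 5 ('+'=62): chars_in_quartet=2 acc=0xBFE bytes_emitted=3
After char 6 ('1'=53): chars_in_quartet=3 acc=0x2FFB5 bytes_emitted=3
After char 7 ('o'=40): chars_in_quartet=4 acc=0xBFED68 -> emit BF ED 68, reset; bytes_emitted=6
After char 8 ('O'=14): chars_in_quartet=1 acc=0xE bytes_emitted=6
After char 9 ('X'=23): chars_in_quartet=2 acc=0x397 bytes_emitted=6
After char 10 ('Y'=24): chars_in_quartet=3 acc=0xE5D8 bytes_emitted=6
After char 11 ('C'=2): chars_in_quartet=4 acc=0x397602 -> emit 39 76 02, reset; bytes_emitted=9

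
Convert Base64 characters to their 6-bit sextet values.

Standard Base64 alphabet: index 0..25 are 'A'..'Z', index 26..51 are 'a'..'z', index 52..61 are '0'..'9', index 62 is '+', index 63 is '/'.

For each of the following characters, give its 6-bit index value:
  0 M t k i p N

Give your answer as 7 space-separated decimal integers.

'0': 0..9 range, 52 + ord('0') − ord('0') = 52
'M': A..Z range, ord('M') − ord('A') = 12
't': a..z range, 26 + ord('t') − ord('a') = 45
'k': a..z range, 26 + ord('k') − ord('a') = 36
'i': a..z range, 26 + ord('i') − ord('a') = 34
'p': a..z range, 26 + ord('p') − ord('a') = 41
'N': A..Z range, ord('N') − ord('A') = 13

Answer: 52 12 45 36 34 41 13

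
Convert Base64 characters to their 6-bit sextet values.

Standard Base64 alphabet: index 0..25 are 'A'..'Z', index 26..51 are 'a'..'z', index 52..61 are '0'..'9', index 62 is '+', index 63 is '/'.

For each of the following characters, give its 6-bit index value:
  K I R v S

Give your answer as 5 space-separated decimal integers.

'K': A..Z range, ord('K') − ord('A') = 10
'I': A..Z range, ord('I') − ord('A') = 8
'R': A..Z range, ord('R') − ord('A') = 17
'v': a..z range, 26 + ord('v') − ord('a') = 47
'S': A..Z range, ord('S') − ord('A') = 18

Answer: 10 8 17 47 18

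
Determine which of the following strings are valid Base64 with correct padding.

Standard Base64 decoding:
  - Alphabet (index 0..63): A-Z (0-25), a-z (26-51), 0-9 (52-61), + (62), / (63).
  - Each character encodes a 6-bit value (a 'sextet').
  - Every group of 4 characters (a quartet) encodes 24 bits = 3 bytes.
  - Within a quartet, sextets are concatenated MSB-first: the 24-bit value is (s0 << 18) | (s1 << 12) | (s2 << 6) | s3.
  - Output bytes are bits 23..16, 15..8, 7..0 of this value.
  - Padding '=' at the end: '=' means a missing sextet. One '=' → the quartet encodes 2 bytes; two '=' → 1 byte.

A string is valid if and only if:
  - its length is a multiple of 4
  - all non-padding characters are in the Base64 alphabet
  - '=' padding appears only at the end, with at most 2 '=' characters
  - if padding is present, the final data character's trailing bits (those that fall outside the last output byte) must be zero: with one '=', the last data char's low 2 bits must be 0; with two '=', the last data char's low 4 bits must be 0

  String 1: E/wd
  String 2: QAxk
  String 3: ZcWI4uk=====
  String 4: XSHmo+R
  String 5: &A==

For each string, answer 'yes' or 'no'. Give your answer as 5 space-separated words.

String 1: 'E/wd' → valid
String 2: 'QAxk' → valid
String 3: 'ZcWI4uk=====' → invalid (5 pad chars (max 2))
String 4: 'XSHmo+R' → invalid (len=7 not mult of 4)
String 5: '&A==' → invalid (bad char(s): ['&'])

Answer: yes yes no no no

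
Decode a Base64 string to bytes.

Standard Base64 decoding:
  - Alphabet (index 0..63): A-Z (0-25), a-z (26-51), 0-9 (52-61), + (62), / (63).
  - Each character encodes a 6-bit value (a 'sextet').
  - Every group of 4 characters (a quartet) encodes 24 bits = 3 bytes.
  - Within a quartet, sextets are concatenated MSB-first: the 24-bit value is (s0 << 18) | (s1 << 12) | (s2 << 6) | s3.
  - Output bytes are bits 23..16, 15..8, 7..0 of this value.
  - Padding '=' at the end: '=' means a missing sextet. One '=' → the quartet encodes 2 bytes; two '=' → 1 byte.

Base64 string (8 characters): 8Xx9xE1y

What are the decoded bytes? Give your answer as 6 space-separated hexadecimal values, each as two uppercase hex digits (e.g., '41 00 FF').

Answer: F1 7C 7D C4 4D 72

Derivation:
After char 0 ('8'=60): chars_in_quartet=1 acc=0x3C bytes_emitted=0
After char 1 ('X'=23): chars_in_quartet=2 acc=0xF17 bytes_emitted=0
After char 2 ('x'=49): chars_in_quartet=3 acc=0x3C5F1 bytes_emitted=0
After char 3 ('9'=61): chars_in_quartet=4 acc=0xF17C7D -> emit F1 7C 7D, reset; bytes_emitted=3
After char 4 ('x'=49): chars_in_quartet=1 acc=0x31 bytes_emitted=3
After char 5 ('E'=4): chars_in_quartet=2 acc=0xC44 bytes_emitted=3
After char 6 ('1'=53): chars_in_quartet=3 acc=0x31135 bytes_emitted=3
After char 7 ('y'=50): chars_in_quartet=4 acc=0xC44D72 -> emit C4 4D 72, reset; bytes_emitted=6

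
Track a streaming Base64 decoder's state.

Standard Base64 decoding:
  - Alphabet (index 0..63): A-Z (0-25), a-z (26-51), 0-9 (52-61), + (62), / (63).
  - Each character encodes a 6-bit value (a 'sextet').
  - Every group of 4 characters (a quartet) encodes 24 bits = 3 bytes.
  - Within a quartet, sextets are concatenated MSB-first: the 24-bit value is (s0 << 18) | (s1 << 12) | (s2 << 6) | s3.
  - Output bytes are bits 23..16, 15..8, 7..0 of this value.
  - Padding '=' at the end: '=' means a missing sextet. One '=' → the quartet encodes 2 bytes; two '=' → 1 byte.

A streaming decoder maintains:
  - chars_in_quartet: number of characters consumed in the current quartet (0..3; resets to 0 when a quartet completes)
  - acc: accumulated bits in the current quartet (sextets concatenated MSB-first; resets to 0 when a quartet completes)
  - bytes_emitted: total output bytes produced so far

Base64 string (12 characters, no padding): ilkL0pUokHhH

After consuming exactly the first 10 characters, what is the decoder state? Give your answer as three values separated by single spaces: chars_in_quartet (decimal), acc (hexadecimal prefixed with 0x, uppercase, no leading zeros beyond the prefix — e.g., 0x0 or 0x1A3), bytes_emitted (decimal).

After char 0 ('i'=34): chars_in_quartet=1 acc=0x22 bytes_emitted=0
After char 1 ('l'=37): chars_in_quartet=2 acc=0x8A5 bytes_emitted=0
After char 2 ('k'=36): chars_in_quartet=3 acc=0x22964 bytes_emitted=0
After char 3 ('L'=11): chars_in_quartet=4 acc=0x8A590B -> emit 8A 59 0B, reset; bytes_emitted=3
After char 4 ('0'=52): chars_in_quartet=1 acc=0x34 bytes_emitted=3
After char 5 ('p'=41): chars_in_quartet=2 acc=0xD29 bytes_emitted=3
After char 6 ('U'=20): chars_in_quartet=3 acc=0x34A54 bytes_emitted=3
After char 7 ('o'=40): chars_in_quartet=4 acc=0xD29528 -> emit D2 95 28, reset; bytes_emitted=6
After char 8 ('k'=36): chars_in_quartet=1 acc=0x24 bytes_emitted=6
After char 9 ('H'=7): chars_in_quartet=2 acc=0x907 bytes_emitted=6

Answer: 2 0x907 6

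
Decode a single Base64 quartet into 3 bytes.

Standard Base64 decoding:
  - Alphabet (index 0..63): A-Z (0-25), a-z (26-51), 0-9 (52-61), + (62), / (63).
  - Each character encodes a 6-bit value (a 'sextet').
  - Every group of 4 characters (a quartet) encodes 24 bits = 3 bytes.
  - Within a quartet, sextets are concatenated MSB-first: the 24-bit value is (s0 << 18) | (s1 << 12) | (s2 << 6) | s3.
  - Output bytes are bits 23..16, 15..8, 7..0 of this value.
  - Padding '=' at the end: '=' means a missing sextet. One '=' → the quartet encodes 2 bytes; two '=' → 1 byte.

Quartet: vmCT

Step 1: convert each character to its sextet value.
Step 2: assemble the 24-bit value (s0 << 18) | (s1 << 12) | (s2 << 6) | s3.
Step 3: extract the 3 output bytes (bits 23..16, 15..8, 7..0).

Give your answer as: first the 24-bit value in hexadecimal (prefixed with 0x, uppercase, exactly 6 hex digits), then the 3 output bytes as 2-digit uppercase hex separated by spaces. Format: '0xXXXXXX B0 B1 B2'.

Sextets: v=47, m=38, C=2, T=19
24-bit: (47<<18) | (38<<12) | (2<<6) | 19
      = 0xBC0000 | 0x026000 | 0x000080 | 0x000013
      = 0xBE6093
Bytes: (v>>16)&0xFF=BE, (v>>8)&0xFF=60, v&0xFF=93

Answer: 0xBE6093 BE 60 93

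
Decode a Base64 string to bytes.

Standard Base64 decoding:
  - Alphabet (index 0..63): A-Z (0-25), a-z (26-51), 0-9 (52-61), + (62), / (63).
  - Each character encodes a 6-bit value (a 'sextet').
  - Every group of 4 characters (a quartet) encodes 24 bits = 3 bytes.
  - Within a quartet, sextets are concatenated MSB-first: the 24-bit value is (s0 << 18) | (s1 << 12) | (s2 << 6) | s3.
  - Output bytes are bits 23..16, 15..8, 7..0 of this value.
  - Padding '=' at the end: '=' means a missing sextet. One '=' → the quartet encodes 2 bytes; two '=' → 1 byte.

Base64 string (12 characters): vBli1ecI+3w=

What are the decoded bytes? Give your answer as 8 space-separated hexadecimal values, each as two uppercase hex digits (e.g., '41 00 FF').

Answer: BC 19 62 D5 E7 08 FB 7C

Derivation:
After char 0 ('v'=47): chars_in_quartet=1 acc=0x2F bytes_emitted=0
After char 1 ('B'=1): chars_in_quartet=2 acc=0xBC1 bytes_emitted=0
After char 2 ('l'=37): chars_in_quartet=3 acc=0x2F065 bytes_emitted=0
After char 3 ('i'=34): chars_in_quartet=4 acc=0xBC1962 -> emit BC 19 62, reset; bytes_emitted=3
After char 4 ('1'=53): chars_in_quartet=1 acc=0x35 bytes_emitted=3
After char 5 ('e'=30): chars_in_quartet=2 acc=0xD5E bytes_emitted=3
After char 6 ('c'=28): chars_in_quartet=3 acc=0x3579C bytes_emitted=3
After char 7 ('I'=8): chars_in_quartet=4 acc=0xD5E708 -> emit D5 E7 08, reset; bytes_emitted=6
After char 8 ('+'=62): chars_in_quartet=1 acc=0x3E bytes_emitted=6
After char 9 ('3'=55): chars_in_quartet=2 acc=0xFB7 bytes_emitted=6
After char 10 ('w'=48): chars_in_quartet=3 acc=0x3EDF0 bytes_emitted=6
Padding '=': partial quartet acc=0x3EDF0 -> emit FB 7C; bytes_emitted=8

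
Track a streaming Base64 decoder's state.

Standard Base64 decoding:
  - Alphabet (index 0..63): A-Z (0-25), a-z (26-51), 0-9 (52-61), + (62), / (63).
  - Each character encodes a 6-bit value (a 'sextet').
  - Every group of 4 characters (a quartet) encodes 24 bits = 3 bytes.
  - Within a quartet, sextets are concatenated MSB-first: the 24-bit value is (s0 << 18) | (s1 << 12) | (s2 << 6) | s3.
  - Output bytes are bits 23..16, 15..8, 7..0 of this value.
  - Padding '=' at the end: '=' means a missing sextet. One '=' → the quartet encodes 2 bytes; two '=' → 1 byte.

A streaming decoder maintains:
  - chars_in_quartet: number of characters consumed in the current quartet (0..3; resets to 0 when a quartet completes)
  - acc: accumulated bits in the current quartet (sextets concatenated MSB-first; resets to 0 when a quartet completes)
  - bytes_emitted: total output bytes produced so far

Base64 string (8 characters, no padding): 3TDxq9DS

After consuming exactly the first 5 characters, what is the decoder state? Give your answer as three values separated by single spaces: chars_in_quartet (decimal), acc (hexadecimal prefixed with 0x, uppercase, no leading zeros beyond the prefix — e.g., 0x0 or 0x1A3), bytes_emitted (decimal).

After char 0 ('3'=55): chars_in_quartet=1 acc=0x37 bytes_emitted=0
After char 1 ('T'=19): chars_in_quartet=2 acc=0xDD3 bytes_emitted=0
After char 2 ('D'=3): chars_in_quartet=3 acc=0x374C3 bytes_emitted=0
After char 3 ('x'=49): chars_in_quartet=4 acc=0xDD30F1 -> emit DD 30 F1, reset; bytes_emitted=3
After char 4 ('q'=42): chars_in_quartet=1 acc=0x2A bytes_emitted=3

Answer: 1 0x2A 3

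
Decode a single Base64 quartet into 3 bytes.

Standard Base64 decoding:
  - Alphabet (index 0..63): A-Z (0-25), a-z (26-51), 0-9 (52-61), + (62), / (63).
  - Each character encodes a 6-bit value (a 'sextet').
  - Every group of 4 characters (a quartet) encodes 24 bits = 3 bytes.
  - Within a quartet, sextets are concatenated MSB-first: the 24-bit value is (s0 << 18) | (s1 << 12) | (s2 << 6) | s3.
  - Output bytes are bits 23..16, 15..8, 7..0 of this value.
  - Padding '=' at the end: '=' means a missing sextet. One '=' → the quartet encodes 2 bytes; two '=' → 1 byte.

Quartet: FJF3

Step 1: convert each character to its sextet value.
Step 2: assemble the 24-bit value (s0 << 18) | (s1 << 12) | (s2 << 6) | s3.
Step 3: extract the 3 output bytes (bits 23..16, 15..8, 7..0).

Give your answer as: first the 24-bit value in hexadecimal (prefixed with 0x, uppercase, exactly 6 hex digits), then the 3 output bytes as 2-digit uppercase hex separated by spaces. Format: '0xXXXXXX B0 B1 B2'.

Answer: 0x149177 14 91 77

Derivation:
Sextets: F=5, J=9, F=5, 3=55
24-bit: (5<<18) | (9<<12) | (5<<6) | 55
      = 0x140000 | 0x009000 | 0x000140 | 0x000037
      = 0x149177
Bytes: (v>>16)&0xFF=14, (v>>8)&0xFF=91, v&0xFF=77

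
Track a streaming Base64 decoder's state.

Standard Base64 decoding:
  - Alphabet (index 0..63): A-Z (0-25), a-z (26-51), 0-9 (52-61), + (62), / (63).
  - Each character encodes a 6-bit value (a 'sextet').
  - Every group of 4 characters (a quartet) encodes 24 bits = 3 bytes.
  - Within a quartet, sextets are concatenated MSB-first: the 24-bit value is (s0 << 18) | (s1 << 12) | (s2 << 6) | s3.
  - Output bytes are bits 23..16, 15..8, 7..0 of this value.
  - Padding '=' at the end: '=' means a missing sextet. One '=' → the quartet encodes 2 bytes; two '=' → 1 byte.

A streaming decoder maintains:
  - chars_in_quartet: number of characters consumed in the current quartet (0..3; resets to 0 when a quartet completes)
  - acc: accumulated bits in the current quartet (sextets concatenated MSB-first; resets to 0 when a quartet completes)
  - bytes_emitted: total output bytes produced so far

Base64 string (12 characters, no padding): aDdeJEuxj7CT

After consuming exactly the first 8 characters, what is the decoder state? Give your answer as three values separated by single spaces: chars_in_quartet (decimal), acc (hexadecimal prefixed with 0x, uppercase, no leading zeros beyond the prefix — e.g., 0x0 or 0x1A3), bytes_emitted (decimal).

Answer: 0 0x0 6

Derivation:
After char 0 ('a'=26): chars_in_quartet=1 acc=0x1A bytes_emitted=0
After char 1 ('D'=3): chars_in_quartet=2 acc=0x683 bytes_emitted=0
After char 2 ('d'=29): chars_in_quartet=3 acc=0x1A0DD bytes_emitted=0
After char 3 ('e'=30): chars_in_quartet=4 acc=0x68375E -> emit 68 37 5E, reset; bytes_emitted=3
After char 4 ('J'=9): chars_in_quartet=1 acc=0x9 bytes_emitted=3
After char 5 ('E'=4): chars_in_quartet=2 acc=0x244 bytes_emitted=3
After char 6 ('u'=46): chars_in_quartet=3 acc=0x912E bytes_emitted=3
After char 7 ('x'=49): chars_in_quartet=4 acc=0x244BB1 -> emit 24 4B B1, reset; bytes_emitted=6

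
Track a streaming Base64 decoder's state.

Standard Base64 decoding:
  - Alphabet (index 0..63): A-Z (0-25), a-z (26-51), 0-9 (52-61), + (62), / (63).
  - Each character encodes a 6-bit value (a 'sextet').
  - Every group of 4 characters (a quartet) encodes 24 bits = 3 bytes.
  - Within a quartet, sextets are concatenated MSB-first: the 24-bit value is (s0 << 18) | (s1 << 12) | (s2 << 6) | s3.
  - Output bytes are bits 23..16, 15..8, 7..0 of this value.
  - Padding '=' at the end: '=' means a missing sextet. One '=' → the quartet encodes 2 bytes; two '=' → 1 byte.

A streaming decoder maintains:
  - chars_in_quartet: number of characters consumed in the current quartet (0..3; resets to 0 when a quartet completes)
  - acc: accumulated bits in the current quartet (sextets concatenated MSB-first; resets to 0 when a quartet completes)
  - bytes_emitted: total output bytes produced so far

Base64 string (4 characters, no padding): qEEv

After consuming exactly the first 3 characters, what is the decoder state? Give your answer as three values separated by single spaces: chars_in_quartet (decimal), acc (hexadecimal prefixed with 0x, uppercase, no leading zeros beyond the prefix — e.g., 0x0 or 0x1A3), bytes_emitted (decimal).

Answer: 3 0x2A104 0

Derivation:
After char 0 ('q'=42): chars_in_quartet=1 acc=0x2A bytes_emitted=0
After char 1 ('E'=4): chars_in_quartet=2 acc=0xA84 bytes_emitted=0
After char 2 ('E'=4): chars_in_quartet=3 acc=0x2A104 bytes_emitted=0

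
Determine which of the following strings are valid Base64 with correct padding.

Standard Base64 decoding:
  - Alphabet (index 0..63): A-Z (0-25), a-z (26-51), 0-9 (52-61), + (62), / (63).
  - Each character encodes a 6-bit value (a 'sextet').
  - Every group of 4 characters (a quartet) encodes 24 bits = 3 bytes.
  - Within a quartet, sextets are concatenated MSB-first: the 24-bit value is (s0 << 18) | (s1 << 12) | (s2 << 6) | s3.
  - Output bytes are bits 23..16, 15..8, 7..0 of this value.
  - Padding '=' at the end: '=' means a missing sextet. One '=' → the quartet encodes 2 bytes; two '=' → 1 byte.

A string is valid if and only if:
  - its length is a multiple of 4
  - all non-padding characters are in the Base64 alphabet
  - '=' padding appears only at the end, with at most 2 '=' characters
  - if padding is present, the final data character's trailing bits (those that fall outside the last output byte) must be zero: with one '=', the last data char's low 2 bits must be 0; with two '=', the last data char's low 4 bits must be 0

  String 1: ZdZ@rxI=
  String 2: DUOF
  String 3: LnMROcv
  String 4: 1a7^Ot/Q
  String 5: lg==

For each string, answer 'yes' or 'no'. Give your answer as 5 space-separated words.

String 1: 'ZdZ@rxI=' → invalid (bad char(s): ['@'])
String 2: 'DUOF' → valid
String 3: 'LnMROcv' → invalid (len=7 not mult of 4)
String 4: '1a7^Ot/Q' → invalid (bad char(s): ['^'])
String 5: 'lg==' → valid

Answer: no yes no no yes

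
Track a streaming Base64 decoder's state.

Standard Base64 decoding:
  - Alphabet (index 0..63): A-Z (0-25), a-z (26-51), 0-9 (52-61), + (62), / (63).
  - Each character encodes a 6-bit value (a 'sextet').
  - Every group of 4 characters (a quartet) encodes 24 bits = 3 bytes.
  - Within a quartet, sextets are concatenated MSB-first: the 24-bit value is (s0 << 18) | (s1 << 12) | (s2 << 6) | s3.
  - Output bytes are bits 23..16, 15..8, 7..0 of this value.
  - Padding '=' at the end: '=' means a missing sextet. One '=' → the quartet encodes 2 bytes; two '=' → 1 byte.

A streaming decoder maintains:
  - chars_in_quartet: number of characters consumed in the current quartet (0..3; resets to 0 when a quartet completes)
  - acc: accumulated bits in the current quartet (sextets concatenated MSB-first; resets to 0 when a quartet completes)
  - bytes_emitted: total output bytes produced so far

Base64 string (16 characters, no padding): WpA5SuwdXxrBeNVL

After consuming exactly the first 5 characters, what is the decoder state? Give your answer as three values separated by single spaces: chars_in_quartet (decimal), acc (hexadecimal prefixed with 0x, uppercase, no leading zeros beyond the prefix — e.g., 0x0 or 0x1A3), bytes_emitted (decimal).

Answer: 1 0x12 3

Derivation:
After char 0 ('W'=22): chars_in_quartet=1 acc=0x16 bytes_emitted=0
After char 1 ('p'=41): chars_in_quartet=2 acc=0x5A9 bytes_emitted=0
After char 2 ('A'=0): chars_in_quartet=3 acc=0x16A40 bytes_emitted=0
After char 3 ('5'=57): chars_in_quartet=4 acc=0x5A9039 -> emit 5A 90 39, reset; bytes_emitted=3
After char 4 ('S'=18): chars_in_quartet=1 acc=0x12 bytes_emitted=3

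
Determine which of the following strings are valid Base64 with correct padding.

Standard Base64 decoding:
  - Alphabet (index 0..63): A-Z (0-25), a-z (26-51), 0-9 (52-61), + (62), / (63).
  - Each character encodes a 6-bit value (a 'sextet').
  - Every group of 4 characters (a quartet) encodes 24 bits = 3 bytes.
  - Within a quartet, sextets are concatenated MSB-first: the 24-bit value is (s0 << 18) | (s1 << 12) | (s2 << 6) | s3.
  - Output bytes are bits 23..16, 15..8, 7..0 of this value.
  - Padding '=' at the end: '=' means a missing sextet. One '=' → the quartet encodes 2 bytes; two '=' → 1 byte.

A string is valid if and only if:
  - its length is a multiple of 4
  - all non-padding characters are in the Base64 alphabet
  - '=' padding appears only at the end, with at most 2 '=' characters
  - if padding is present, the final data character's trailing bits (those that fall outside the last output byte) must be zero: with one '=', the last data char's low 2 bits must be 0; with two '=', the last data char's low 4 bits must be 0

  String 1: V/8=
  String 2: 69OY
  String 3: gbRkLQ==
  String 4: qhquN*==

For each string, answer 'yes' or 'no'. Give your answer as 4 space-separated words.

Answer: yes yes yes no

Derivation:
String 1: 'V/8=' → valid
String 2: '69OY' → valid
String 3: 'gbRkLQ==' → valid
String 4: 'qhquN*==' → invalid (bad char(s): ['*'])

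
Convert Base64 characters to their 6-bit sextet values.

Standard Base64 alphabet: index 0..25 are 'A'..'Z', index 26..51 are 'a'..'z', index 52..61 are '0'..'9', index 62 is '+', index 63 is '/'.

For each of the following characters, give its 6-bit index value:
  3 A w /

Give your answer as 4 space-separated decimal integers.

Answer: 55 0 48 63

Derivation:
'3': 0..9 range, 52 + ord('3') − ord('0') = 55
'A': A..Z range, ord('A') − ord('A') = 0
'w': a..z range, 26 + ord('w') − ord('a') = 48
'/': index 63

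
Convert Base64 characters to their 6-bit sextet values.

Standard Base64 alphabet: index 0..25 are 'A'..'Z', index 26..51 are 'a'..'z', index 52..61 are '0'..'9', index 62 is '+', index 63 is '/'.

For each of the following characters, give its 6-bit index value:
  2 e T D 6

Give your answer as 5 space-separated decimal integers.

Answer: 54 30 19 3 58

Derivation:
'2': 0..9 range, 52 + ord('2') − ord('0') = 54
'e': a..z range, 26 + ord('e') − ord('a') = 30
'T': A..Z range, ord('T') − ord('A') = 19
'D': A..Z range, ord('D') − ord('A') = 3
'6': 0..9 range, 52 + ord('6') − ord('0') = 58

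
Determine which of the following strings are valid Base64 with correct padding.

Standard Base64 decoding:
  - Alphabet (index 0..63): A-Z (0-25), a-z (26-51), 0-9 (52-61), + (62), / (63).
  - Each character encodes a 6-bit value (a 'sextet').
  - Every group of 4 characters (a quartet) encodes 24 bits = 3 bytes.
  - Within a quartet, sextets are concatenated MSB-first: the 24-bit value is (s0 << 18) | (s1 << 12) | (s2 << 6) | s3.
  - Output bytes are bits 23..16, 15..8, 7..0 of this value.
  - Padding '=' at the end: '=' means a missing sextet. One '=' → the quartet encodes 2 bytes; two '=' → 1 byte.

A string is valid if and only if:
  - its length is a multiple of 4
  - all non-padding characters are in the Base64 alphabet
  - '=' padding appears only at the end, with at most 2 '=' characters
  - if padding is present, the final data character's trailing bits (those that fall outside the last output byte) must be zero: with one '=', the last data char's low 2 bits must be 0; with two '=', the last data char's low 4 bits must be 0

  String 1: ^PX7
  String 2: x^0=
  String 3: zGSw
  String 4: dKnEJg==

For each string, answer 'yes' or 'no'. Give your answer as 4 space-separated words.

Answer: no no yes yes

Derivation:
String 1: '^PX7' → invalid (bad char(s): ['^'])
String 2: 'x^0=' → invalid (bad char(s): ['^'])
String 3: 'zGSw' → valid
String 4: 'dKnEJg==' → valid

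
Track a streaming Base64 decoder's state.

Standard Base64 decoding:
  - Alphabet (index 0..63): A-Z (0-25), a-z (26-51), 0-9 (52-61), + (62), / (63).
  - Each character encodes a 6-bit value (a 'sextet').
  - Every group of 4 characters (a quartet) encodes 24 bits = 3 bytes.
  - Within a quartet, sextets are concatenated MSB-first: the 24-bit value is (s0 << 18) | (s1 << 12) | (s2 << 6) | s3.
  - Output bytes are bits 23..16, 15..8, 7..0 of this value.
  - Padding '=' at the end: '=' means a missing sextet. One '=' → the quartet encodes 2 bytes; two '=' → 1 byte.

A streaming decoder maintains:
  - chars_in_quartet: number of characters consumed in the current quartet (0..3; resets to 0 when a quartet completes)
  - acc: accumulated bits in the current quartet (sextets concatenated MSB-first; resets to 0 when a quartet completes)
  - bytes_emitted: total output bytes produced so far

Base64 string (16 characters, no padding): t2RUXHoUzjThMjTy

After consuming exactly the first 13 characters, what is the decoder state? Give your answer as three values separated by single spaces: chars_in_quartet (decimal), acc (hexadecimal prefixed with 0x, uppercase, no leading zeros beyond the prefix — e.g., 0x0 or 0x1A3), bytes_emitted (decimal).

After char 0 ('t'=45): chars_in_quartet=1 acc=0x2D bytes_emitted=0
After char 1 ('2'=54): chars_in_quartet=2 acc=0xB76 bytes_emitted=0
After char 2 ('R'=17): chars_in_quartet=3 acc=0x2DD91 bytes_emitted=0
After char 3 ('U'=20): chars_in_quartet=4 acc=0xB76454 -> emit B7 64 54, reset; bytes_emitted=3
After char 4 ('X'=23): chars_in_quartet=1 acc=0x17 bytes_emitted=3
After char 5 ('H'=7): chars_in_quartet=2 acc=0x5C7 bytes_emitted=3
After char 6 ('o'=40): chars_in_quartet=3 acc=0x171E8 bytes_emitted=3
After char 7 ('U'=20): chars_in_quartet=4 acc=0x5C7A14 -> emit 5C 7A 14, reset; bytes_emitted=6
After char 8 ('z'=51): chars_in_quartet=1 acc=0x33 bytes_emitted=6
After char 9 ('j'=35): chars_in_quartet=2 acc=0xCE3 bytes_emitted=6
After char 10 ('T'=19): chars_in_quartet=3 acc=0x338D3 bytes_emitted=6
After char 11 ('h'=33): chars_in_quartet=4 acc=0xCE34E1 -> emit CE 34 E1, reset; bytes_emitted=9
After char 12 ('M'=12): chars_in_quartet=1 acc=0xC bytes_emitted=9

Answer: 1 0xC 9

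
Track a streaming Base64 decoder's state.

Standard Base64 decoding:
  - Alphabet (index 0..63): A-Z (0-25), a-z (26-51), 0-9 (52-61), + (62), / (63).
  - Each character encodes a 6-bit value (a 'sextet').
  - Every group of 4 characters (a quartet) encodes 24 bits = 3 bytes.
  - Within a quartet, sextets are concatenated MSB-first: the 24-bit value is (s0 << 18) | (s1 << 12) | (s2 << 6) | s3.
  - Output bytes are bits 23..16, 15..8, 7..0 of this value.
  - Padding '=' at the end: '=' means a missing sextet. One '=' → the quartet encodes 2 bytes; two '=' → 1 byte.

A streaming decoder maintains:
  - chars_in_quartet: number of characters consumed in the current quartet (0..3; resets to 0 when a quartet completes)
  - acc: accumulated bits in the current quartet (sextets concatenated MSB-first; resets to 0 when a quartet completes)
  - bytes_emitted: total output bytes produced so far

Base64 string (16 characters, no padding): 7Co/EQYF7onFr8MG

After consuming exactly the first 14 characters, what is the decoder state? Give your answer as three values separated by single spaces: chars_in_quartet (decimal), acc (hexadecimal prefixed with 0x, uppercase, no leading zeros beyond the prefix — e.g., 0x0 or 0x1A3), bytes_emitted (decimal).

After char 0 ('7'=59): chars_in_quartet=1 acc=0x3B bytes_emitted=0
After char 1 ('C'=2): chars_in_quartet=2 acc=0xEC2 bytes_emitted=0
After char 2 ('o'=40): chars_in_quartet=3 acc=0x3B0A8 bytes_emitted=0
After char 3 ('/'=63): chars_in_quartet=4 acc=0xEC2A3F -> emit EC 2A 3F, reset; bytes_emitted=3
After char 4 ('E'=4): chars_in_quartet=1 acc=0x4 bytes_emitted=3
After char 5 ('Q'=16): chars_in_quartet=2 acc=0x110 bytes_emitted=3
After char 6 ('Y'=24): chars_in_quartet=3 acc=0x4418 bytes_emitted=3
After char 7 ('F'=5): chars_in_quartet=4 acc=0x110605 -> emit 11 06 05, reset; bytes_emitted=6
After char 8 ('7'=59): chars_in_quartet=1 acc=0x3B bytes_emitted=6
After char 9 ('o'=40): chars_in_quartet=2 acc=0xEE8 bytes_emitted=6
After char 10 ('n'=39): chars_in_quartet=3 acc=0x3BA27 bytes_emitted=6
After char 11 ('F'=5): chars_in_quartet=4 acc=0xEE89C5 -> emit EE 89 C5, reset; bytes_emitted=9
After char 12 ('r'=43): chars_in_quartet=1 acc=0x2B bytes_emitted=9
After char 13 ('8'=60): chars_in_quartet=2 acc=0xAFC bytes_emitted=9

Answer: 2 0xAFC 9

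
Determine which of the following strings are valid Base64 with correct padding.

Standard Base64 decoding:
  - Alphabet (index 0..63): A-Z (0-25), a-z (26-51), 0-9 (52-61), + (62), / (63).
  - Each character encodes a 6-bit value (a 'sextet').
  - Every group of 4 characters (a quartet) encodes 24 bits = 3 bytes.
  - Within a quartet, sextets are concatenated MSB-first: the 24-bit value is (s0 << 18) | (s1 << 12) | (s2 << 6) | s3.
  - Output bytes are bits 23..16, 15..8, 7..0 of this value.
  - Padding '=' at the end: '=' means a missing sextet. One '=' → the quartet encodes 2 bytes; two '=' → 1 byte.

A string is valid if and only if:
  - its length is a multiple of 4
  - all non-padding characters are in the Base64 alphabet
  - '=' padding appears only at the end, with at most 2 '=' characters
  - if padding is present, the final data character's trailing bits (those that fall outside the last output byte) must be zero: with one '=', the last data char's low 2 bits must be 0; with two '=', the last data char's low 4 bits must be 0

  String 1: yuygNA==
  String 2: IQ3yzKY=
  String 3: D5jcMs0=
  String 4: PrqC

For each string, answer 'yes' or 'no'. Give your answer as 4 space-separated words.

Answer: yes yes yes yes

Derivation:
String 1: 'yuygNA==' → valid
String 2: 'IQ3yzKY=' → valid
String 3: 'D5jcMs0=' → valid
String 4: 'PrqC' → valid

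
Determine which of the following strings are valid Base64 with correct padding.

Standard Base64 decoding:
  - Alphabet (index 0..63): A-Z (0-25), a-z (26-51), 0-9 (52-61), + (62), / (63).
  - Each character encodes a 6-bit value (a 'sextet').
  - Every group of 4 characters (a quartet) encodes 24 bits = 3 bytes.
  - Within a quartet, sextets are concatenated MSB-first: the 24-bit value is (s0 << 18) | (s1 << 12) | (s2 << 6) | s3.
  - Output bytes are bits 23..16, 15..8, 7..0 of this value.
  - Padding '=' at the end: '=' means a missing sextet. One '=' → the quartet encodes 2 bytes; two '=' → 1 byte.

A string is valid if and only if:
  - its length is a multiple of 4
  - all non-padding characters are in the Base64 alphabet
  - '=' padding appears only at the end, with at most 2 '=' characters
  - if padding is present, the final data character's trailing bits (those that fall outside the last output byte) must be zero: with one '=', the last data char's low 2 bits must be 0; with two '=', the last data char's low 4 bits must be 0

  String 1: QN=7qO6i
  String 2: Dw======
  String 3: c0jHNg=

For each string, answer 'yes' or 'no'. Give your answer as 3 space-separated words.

String 1: 'QN=7qO6i' → invalid (bad char(s): ['=']; '=' in middle)
String 2: 'Dw======' → invalid (6 pad chars (max 2))
String 3: 'c0jHNg=' → invalid (len=7 not mult of 4)

Answer: no no no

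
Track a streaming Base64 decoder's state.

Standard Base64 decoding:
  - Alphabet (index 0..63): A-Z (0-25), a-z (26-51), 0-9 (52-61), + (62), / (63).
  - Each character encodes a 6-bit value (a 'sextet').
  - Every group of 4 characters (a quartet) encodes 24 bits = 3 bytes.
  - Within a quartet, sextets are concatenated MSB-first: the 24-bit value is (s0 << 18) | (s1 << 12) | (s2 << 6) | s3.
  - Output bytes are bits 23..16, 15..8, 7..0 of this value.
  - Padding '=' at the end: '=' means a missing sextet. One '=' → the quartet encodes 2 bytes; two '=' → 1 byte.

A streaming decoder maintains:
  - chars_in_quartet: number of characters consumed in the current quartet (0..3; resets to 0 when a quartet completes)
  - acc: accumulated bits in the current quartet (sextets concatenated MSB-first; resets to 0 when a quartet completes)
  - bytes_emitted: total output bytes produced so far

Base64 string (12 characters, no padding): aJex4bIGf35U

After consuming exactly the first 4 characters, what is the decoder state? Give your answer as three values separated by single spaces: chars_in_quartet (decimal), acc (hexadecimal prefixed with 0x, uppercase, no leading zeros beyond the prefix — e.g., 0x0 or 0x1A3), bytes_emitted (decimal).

Answer: 0 0x0 3

Derivation:
After char 0 ('a'=26): chars_in_quartet=1 acc=0x1A bytes_emitted=0
After char 1 ('J'=9): chars_in_quartet=2 acc=0x689 bytes_emitted=0
After char 2 ('e'=30): chars_in_quartet=3 acc=0x1A25E bytes_emitted=0
After char 3 ('x'=49): chars_in_quartet=4 acc=0x6897B1 -> emit 68 97 B1, reset; bytes_emitted=3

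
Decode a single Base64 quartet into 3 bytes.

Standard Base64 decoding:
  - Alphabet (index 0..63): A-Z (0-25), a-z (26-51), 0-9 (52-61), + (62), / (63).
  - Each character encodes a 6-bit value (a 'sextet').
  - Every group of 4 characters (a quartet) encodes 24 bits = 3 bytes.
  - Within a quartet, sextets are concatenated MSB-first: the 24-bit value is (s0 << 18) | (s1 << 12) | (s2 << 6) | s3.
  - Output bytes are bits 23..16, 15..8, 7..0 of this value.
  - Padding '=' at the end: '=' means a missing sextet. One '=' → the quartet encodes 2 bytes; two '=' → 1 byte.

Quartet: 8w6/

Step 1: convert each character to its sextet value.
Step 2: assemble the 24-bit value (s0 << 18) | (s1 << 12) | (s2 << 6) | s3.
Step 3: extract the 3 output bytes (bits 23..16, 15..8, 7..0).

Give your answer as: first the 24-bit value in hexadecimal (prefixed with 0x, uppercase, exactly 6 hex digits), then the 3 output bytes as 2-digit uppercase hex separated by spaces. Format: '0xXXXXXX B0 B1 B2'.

Sextets: 8=60, w=48, 6=58, /=63
24-bit: (60<<18) | (48<<12) | (58<<6) | 63
      = 0xF00000 | 0x030000 | 0x000E80 | 0x00003F
      = 0xF30EBF
Bytes: (v>>16)&0xFF=F3, (v>>8)&0xFF=0E, v&0xFF=BF

Answer: 0xF30EBF F3 0E BF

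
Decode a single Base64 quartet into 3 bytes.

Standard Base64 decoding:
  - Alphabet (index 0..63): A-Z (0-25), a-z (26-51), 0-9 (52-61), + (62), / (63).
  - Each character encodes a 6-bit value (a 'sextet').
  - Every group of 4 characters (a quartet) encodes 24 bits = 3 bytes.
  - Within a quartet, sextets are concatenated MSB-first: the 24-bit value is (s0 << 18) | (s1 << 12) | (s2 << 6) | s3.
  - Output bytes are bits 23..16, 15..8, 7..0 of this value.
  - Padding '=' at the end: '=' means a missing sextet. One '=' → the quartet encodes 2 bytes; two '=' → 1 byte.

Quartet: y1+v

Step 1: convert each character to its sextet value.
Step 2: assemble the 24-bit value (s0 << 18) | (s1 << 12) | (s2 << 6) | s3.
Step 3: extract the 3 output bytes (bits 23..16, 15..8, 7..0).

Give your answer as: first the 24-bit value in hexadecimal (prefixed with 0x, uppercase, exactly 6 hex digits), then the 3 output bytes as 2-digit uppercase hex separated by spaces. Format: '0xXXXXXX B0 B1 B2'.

Sextets: y=50, 1=53, +=62, v=47
24-bit: (50<<18) | (53<<12) | (62<<6) | 47
      = 0xC80000 | 0x035000 | 0x000F80 | 0x00002F
      = 0xCB5FAF
Bytes: (v>>16)&0xFF=CB, (v>>8)&0xFF=5F, v&0xFF=AF

Answer: 0xCB5FAF CB 5F AF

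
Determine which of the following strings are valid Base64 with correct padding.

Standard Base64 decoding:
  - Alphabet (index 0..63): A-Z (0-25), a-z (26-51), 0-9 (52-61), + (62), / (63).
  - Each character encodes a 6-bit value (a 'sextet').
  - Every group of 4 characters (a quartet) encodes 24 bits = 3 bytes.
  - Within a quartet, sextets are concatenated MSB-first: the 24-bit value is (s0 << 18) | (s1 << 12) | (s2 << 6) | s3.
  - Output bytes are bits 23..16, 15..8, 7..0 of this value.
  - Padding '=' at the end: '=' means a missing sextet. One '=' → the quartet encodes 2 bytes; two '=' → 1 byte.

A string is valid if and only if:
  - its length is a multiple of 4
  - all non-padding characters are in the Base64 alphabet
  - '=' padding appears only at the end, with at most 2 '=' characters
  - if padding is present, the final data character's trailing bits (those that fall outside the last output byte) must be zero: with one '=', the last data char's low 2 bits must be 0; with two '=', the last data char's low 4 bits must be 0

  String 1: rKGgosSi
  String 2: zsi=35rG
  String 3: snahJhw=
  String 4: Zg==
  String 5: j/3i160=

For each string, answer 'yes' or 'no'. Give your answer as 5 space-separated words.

Answer: yes no yes yes yes

Derivation:
String 1: 'rKGgosSi' → valid
String 2: 'zsi=35rG' → invalid (bad char(s): ['=']; '=' in middle)
String 3: 'snahJhw=' → valid
String 4: 'Zg==' → valid
String 5: 'j/3i160=' → valid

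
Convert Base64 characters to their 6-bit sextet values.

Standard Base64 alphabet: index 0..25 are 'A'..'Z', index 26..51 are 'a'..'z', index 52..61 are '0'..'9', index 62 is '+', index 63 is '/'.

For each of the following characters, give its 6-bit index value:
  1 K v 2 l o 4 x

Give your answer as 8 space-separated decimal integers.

'1': 0..9 range, 52 + ord('1') − ord('0') = 53
'K': A..Z range, ord('K') − ord('A') = 10
'v': a..z range, 26 + ord('v') − ord('a') = 47
'2': 0..9 range, 52 + ord('2') − ord('0') = 54
'l': a..z range, 26 + ord('l') − ord('a') = 37
'o': a..z range, 26 + ord('o') − ord('a') = 40
'4': 0..9 range, 52 + ord('4') − ord('0') = 56
'x': a..z range, 26 + ord('x') − ord('a') = 49

Answer: 53 10 47 54 37 40 56 49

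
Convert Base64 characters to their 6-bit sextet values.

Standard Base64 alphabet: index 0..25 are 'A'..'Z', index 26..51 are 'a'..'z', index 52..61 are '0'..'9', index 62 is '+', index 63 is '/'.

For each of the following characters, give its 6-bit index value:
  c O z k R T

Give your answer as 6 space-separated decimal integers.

Answer: 28 14 51 36 17 19

Derivation:
'c': a..z range, 26 + ord('c') − ord('a') = 28
'O': A..Z range, ord('O') − ord('A') = 14
'z': a..z range, 26 + ord('z') − ord('a') = 51
'k': a..z range, 26 + ord('k') − ord('a') = 36
'R': A..Z range, ord('R') − ord('A') = 17
'T': A..Z range, ord('T') − ord('A') = 19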